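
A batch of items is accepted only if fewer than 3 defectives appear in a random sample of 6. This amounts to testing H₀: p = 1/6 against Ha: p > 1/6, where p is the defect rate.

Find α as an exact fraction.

α = P(reject H₀ | H₀ true) = P(K ≥ 3 | p = 1/6), K ~ Binomial(6, 1/6).
Computing the lower-tail complement: 1 − 21875/23328 = 1453/23328.

1453/23328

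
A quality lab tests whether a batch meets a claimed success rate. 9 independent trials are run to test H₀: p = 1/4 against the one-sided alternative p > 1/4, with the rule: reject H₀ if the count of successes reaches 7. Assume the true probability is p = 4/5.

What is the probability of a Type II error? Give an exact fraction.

511333/1953125

Under the alternative p = 4/5, Y ~ Binomial(9, 4/5); β is the probability the test does not reject, P(Y < 7).
Adding the binomial probabilities P(Y=0)+…+P(Y=6) at p = 4/5 gives 511333/1953125.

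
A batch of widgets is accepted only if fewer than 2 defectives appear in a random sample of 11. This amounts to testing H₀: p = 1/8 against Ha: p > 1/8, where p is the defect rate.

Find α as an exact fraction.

1752690055/4294967296

α = P(reject H₀ | H₀ true) = P(Y ≥ 2 | p = 1/8), Y ~ Binomial(11, 1/8).
Computing the lower-tail complement: 1 − 2542277241/4294967296 = 1752690055/4294967296.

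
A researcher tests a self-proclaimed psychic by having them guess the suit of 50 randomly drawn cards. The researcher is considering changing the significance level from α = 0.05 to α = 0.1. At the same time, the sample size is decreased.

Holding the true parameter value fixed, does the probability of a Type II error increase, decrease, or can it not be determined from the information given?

Cannot be determined from the information given.

The first change alone would make β decrease; the second alone would make β increase. Which effect dominates depends on the magnitudes, which are not given.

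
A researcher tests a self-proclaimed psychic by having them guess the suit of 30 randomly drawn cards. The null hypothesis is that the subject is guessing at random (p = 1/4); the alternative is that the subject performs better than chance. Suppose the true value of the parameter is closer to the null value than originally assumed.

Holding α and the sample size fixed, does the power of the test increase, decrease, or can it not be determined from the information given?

It decreases.

A smaller true effect puts the Ha sampling distribution closer to H₀, so more of it falls in the non-rejection region.
Since power = 1 − β and β increases, power decreases.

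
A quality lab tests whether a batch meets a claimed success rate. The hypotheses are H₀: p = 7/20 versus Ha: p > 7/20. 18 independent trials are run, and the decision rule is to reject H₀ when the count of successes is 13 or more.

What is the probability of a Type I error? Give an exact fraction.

α = P(reject H₀ | H₀ true) = P(X ≥ 13 | p = 7/20), with X ~ Binomial(18, 7/20).
P(X ≥ 13) = Σ_{j=13}^{18} C(18,j)·(7/20)^j·(13/20)^{18-j} = 94232010575926496497/65536000000000000000000.

94232010575926496497/65536000000000000000000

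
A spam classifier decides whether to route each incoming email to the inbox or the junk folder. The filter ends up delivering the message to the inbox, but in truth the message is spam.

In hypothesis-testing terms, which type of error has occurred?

Type II error

The null hypothesis here is that the message is legitimate (not spam).
'Delivering the message to the inbox' corresponds to failing to reject H₀.
H₀ was not rejected but H₀ is false — a Type II error (false negative).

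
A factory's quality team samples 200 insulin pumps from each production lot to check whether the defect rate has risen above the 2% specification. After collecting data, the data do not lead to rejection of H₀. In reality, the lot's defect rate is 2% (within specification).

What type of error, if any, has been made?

The conventional null hypothesis here is that the lot's defect rate is 2% (within specification).
The test retained a true H₀ — the decision matches the true state.

No error (correct decision).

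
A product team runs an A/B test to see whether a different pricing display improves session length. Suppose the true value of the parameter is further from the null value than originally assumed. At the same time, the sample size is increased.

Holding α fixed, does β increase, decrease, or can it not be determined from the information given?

The further the true parameter sits from the null value, the more of the Ha sampling distribution falls in the rejection region. More data shrinks sampling variability; the test statistic under Ha concentrates further from the null value, making rejection more likely. Both changes push β in the same direction.

It decreases.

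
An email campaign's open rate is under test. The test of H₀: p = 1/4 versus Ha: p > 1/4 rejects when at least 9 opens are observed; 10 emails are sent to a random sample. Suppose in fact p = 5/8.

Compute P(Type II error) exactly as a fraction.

1005382449/1073741824

A Type II error is failing to reject when Ha holds: with p = 5/8, β = P(Y ≤ 8).
Adding the binomial probabilities P(Y=0)+…+P(Y=8) at p = 5/8 gives 1005382449/1073741824.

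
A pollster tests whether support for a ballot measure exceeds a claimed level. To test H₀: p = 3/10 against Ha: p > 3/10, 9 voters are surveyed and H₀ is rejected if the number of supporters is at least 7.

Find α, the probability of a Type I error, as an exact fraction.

Under H₀, Y ~ Binomial(9, 3/10), and α = P(Y ≥ 7).
Summing C(9,j)(3/10)^j(7/10)^{9−j} for j = 7,…,9 gives 2145447/500000000.

2145447/500000000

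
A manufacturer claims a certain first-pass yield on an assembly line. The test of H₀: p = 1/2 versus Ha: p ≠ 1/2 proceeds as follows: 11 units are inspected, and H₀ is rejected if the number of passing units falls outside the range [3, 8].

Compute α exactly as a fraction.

The significance level is the null-hypothesis probability of the rejection region {≤2} ∪ {≥9}.
The two tails are symmetric, so α = 2·(1 + 11 + 55)/2^11 = 134/2048 = 67/1024.

67/1024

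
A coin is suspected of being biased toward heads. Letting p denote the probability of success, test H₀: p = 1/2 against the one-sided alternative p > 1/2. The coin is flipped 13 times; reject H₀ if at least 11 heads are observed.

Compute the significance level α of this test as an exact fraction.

The Type I error probability is α = P(K ≥ 11) computed under H₀, where K ~ Binomial(13, 1/2).
That's C(13,11) + C(13,12) + C(13,13) over 2^13, i.e. (78 + 13 + 1)/8192 = 92/8192 = 23/2048.

23/2048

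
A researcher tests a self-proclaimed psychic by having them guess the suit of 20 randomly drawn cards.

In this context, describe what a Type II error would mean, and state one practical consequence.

A Type II error would mean concluding that the subject is guessing at random (p = 1/4) (or at least failing to establish that the subject performs better than chance) when in fact the subject performs better than chance. Consequence: genuine ability (if it existed) would go unrecognized.

With the conventional null hypothesis that the subject is guessing at random (p = 1/4):
A Type II error is failing to reject H₀ when H₀ is false.
Here that means concluding there is no evidence of ability when actually the subject performs better than chance.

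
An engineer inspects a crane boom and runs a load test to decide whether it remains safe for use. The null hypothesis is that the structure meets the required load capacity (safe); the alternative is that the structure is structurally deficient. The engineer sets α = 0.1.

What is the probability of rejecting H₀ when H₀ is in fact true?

The significance level α is, by definition, the probability of a Type I error — P(reject H₀ | H₀ true).

0.1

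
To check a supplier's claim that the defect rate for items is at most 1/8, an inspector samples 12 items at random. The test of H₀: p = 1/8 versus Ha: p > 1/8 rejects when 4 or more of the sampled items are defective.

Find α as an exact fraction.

Under H₀, Y ~ Binomial(12, 1/8); the Type I error rate is P(Y ≥ 4).
α = 1 − P(Y ≤ 3) = 1 − 65090368091/68719476736 = 3629108645/68719476736.

3629108645/68719476736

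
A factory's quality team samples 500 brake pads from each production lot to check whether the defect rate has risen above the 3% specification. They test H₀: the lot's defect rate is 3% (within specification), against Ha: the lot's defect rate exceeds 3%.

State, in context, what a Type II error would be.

A Type II error would mean concluding that the lot's defect rate is 3% (within specification) (or at least failing to establish that the lot's defect rate exceeds 3%) when in fact the lot's defect rate exceeds 3%.

A Type II error is failing to reject H₀ when H₀ is false.
Here that means accepting the lot and shipping it when actually the lot's defect rate exceeds 3%.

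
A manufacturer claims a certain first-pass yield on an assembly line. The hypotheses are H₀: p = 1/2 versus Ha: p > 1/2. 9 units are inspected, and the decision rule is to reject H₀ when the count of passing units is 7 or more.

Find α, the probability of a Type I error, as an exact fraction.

23/256

α = P(reject H₀ | H₀ true) = P(X ≥ 7 | p = 1/2), with X ~ Binomial(9, 1/2).
Summing the upper tail: (36 + 9 + 1) / 2^9 = 46/512 = 23/256.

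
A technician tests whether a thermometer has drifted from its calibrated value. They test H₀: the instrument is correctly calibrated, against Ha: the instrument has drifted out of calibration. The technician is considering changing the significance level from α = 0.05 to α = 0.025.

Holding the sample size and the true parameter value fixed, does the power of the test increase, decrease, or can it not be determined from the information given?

A smaller α moves the rejection region further into the tail. With the alternative true, more outcomes now fall outside the rejection region, so failing to reject becomes more likely.
Since power = 1 − β and β increases, power decreases.

It decreases.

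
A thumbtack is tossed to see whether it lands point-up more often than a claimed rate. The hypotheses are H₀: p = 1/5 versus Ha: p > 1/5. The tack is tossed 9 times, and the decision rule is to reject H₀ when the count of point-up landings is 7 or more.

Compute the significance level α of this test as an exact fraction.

613/1953125

α = P(reject H₀ | H₀ true) = P(Y ≥ 7 | p = 1/5), with Y ~ Binomial(9, 1/5).
Summing C(9,j)(1/5)^j(4/5)^{9−j} for j = 7,…,9 gives 613/1953125.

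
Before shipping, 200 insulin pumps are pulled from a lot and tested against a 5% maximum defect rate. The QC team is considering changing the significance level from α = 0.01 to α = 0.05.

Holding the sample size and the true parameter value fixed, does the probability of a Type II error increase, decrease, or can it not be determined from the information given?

A larger α widens the rejection region, so when the alternative is true more outcomes lead to rejection — failing to reject becomes less likely.

It decreases.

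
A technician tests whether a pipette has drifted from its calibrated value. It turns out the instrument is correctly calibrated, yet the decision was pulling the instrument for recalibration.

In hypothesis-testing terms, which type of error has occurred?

Type I error

The null hypothesis here is that the instrument is correctly calibrated.
'Pulling the instrument for recalibration' corresponds to rejecting H₀.
H₀ was rejected but H₀ is true — a Type I error (false positive).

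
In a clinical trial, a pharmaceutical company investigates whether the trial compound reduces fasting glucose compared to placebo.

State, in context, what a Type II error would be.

With the conventional null hypothesis that the drug has no effect on fasting glucose:
A Type II error is failing to reject H₀ when H₀ is false.
Here that means concluding there is insufficient evidence that the drug works when actually the drug reduces fasting glucose.

A Type II error would mean concluding that the drug has no effect on fasting glucose (or at least failing to establish that the drug reduces fasting glucose) when in fact the drug reduces fasting glucose.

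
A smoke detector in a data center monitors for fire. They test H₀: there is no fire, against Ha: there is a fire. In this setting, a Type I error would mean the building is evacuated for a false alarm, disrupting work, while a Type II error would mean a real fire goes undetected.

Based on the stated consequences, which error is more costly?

Type II error

The Type II consequence (a real fire goes undetected) is more severe than the Type I consequence (the building is evacuated for a false alarm, disrupting work).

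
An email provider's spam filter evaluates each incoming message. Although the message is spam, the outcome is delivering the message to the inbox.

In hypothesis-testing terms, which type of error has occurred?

The null hypothesis here is that the message is legitimate (not spam).
'Delivering the message to the inbox' corresponds to failing to reject H₀.
H₀ was not rejected but H₀ is false — a Type II error (false negative).

Type II error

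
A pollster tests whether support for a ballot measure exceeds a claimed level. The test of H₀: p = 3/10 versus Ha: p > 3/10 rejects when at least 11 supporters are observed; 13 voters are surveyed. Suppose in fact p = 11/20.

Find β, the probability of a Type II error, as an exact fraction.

39857841016429707/40960000000000000

β = P(fail to reject H₀ | Ha true) = P(S ≤ 10 | p = 11/20), S ~ Binomial(13, 11/20).
Summing C(13,j)·(11/20)^j·(9/20)^{13-j} for j = 0..10 gives 39857841016429707/40960000000000000.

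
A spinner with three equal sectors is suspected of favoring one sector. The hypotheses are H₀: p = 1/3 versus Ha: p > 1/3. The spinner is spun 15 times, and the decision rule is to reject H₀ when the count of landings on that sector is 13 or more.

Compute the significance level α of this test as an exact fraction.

Under H₀, Y ~ Binomial(15, 1/3), and α = P(Y ≥ 13).
Summing C(15,j)(1/3)^j(2/3)^{15−j} for j = 13,…,15 gives 451/14348907.

451/14348907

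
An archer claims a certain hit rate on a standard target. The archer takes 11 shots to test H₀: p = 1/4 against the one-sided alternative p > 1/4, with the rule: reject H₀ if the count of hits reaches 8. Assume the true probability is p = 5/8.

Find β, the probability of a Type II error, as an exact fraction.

688976199/1073741824

Under the alternative p = 5/8, Y ~ Binomial(11, 5/8); β is the probability the test does not reject, P(Y < 8).
Equivalently, β = 1 − P(Y ≥ 8) = 688976199/1073741824.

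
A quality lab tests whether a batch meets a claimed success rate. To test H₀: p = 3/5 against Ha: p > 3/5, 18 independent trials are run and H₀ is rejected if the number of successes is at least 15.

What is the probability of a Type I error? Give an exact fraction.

The Type I error probability is α = P(K ≥ 15) computed under H₀, where K ~ Binomial(18, 3/5).
P(K ≥ 15) = Σ_{j=15}^{18} C(18,j)·(3/5)^j·(2/5)^{18-j} = 25010144901/762939453125.

25010144901/762939453125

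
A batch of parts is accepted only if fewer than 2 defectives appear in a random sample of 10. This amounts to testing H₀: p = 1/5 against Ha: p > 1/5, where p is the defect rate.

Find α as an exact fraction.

6095609/9765625

α = P(reject H₀ | H₀ true) = P(S ≥ 2 | p = 1/5), S ~ Binomial(10, 1/5).
α = 1 − P(S ≤ 1) = 1 − 3670016/9765625 = 6095609/9765625.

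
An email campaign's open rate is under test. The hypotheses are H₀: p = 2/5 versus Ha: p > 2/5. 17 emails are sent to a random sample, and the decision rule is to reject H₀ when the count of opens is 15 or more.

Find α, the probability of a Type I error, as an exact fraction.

α = P(reject H₀ | H₀ true) = P(K ≥ 15 | p = 2/5), with K ~ Binomial(17, 2/5).
Adding the binomial terms for j = 15 through 17 with p = 2/5 yields 8716288/152587890625.

8716288/152587890625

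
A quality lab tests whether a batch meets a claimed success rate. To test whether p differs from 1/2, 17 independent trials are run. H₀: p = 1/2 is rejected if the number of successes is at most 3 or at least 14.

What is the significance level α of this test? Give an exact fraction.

417/32768

α = P(X ≤ 3 or X ≥ 14 | p = 1/2), X ~ Binomial(17, 1/2).
By symmetry, α = 2·P(X ≤ 3) = 2·(1 + 17 + 136 + 680)/131072 = 1668/131072 = 417/32768.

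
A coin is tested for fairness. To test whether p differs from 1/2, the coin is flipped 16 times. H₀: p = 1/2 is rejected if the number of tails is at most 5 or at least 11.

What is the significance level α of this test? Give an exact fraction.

6885/32768

α = P(Y ≤ 5 or Y ≥ 11 | p = 1/2), Y ~ Binomial(16, 1/2).
By symmetry, α = 2·P(Y ≤ 5) = 2·(1 + 16 + 120 + 560 + 1820 + 4368)/65536 = 13770/65536 = 6885/32768.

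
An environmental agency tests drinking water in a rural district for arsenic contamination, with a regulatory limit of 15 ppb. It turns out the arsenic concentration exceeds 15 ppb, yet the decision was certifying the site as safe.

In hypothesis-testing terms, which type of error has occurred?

The null hypothesis here is that the arsenic concentration is at or below 15 ppb (safe).
'Certifying the site as safe' corresponds to failing to reject H₀.
H₀ was not rejected but H₀ is false — a Type II error (false negative).

Type II error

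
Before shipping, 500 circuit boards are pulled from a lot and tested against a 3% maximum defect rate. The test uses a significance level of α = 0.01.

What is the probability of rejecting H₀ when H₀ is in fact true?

The significance level α is, by definition, the probability of a Type I error — P(reject H₀ | H₀ true).

0.01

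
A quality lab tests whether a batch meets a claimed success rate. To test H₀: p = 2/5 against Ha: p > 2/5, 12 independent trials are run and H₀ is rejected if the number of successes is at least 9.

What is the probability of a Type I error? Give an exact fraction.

745472/48828125

The Type I error probability is α = P(S ≥ 9) computed under H₀, where S ~ Binomial(12, 2/5).
P(S ≥ 9) = Σ_{j=9}^{12} C(12,j)·(2/5)^j·(3/5)^{12-j} = 745472/48828125.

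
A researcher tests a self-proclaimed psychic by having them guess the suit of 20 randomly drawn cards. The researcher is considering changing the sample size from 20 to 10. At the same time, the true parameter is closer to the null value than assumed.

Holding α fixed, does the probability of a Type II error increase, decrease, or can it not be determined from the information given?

A smaller sample increases the standard error, so the sampling distributions under H₀ and Ha overlap more. A smaller departure from H₀ means the test statistic under Ha is distributed closer to where it would be under H₀; rejection becomes less likely. Both changes push β in the same direction.

It increases.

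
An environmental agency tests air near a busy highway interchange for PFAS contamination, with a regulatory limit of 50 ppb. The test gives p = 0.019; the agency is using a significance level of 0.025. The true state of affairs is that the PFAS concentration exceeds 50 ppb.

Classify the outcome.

No error — this is a correct decision.

The conventional null hypothesis is that the PFAS concentration is at or below 50 ppb (safe).
Since p = 0.019 < α = 0.025, H₀ is rejected.
H₀ is false (actually the PFAS concentration exceeds 50 ppb).
The decision matches the true state — no error.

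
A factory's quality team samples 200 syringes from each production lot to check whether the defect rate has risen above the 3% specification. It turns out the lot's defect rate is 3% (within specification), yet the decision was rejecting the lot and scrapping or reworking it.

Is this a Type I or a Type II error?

Type I error

The null hypothesis here is that the lot's defect rate is 3% (within specification).
'Rejecting the lot and scrapping or reworking it' corresponds to rejecting H₀.
H₀ was rejected but H₀ is true — a Type I error (false positive).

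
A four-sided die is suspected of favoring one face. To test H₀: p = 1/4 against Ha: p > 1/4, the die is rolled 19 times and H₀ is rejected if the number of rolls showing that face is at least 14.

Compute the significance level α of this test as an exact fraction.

The Type I error probability is α = P(K ≥ 14) computed under H₀, where K ~ Binomial(19, 1/4).
Adding the binomial terms for j = 14 through 19 with p = 1/4 yields 395915/34359738368.

395915/34359738368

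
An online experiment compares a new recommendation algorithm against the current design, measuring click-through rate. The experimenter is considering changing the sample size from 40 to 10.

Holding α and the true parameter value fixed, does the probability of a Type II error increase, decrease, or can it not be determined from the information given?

Reducing n widens both sampling distributions, so the test has less ability to distinguish Ha from H₀.

It increases.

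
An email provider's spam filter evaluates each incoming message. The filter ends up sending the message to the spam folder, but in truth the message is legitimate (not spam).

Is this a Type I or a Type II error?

Type I error

The null hypothesis here is that the message is legitimate (not spam).
'Sending the message to the spam folder' corresponds to rejecting H₀.
H₀ was rejected but H₀ is true — a Type I error (false positive).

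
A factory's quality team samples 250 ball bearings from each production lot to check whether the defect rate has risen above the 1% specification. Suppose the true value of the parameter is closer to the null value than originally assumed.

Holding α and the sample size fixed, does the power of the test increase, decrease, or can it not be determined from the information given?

It decreases.

When the true parameter is near the null value, the test has a harder time distinguishing Ha from H₀.
Since power = 1 − β and β increases, power decreases.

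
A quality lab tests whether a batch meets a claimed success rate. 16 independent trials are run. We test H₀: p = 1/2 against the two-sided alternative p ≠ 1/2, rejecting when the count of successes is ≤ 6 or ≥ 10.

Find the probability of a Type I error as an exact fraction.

14893/32768

Under H₀, Y ~ Binomial(16, 1/2); α is the probability of landing in either tail, P(Y ≤ 6) + P(Y ≥ 10).
Each tail has probability (1 + 16 + 120 + 560 + 1820 + 4368 + 8008)/65536; doubling gives α = 29786/65536 = 14893/32768.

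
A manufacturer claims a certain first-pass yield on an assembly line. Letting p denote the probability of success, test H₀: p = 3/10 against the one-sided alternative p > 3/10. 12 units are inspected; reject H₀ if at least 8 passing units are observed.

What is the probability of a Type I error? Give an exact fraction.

948937113/100000000000

Under H₀, X ~ Binomial(12, 3/10), and α = P(X ≥ 8).
Adding the binomial terms for j = 8 through 12 with p = 3/10 yields 948937113/100000000000.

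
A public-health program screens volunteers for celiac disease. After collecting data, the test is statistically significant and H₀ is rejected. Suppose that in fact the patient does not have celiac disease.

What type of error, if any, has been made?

The conventional null hypothesis here is that the patient does not have celiac disease.
H₀ was rejected, but H₀ is actually true.
Rejecting a true null hypothesis is a Type I error (false positive).

Type I error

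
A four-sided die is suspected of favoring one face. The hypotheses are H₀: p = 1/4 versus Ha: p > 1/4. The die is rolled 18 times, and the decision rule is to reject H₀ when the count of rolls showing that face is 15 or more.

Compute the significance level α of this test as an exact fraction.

2933/8589934592

Under H₀, Y ~ Binomial(18, 1/4), and α = P(Y ≥ 15).
Adding the binomial terms for j = 15 through 18 with p = 1/4 yields 2933/8589934592.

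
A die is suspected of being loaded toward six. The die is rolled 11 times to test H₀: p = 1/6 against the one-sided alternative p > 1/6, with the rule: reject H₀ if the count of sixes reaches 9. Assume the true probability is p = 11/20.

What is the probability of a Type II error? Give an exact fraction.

β = P(fail to reject H₀ | Ha true) = P(K ≤ 8 | p = 11/20), K ~ Binomial(11, 11/20).
Adding the binomial probabilities P(K=0)+…+P(K=8) at p = 11/20 gives 38288445266097/40960000000000.

38288445266097/40960000000000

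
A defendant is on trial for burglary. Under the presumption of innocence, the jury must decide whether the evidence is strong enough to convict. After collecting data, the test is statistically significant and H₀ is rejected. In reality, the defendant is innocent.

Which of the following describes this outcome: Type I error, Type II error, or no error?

The conventional null hypothesis here is that the defendant is innocent.
H₀ was rejected, but H₀ is actually true.
Rejecting a true null hypothesis is a Type I error (false positive).

Type I error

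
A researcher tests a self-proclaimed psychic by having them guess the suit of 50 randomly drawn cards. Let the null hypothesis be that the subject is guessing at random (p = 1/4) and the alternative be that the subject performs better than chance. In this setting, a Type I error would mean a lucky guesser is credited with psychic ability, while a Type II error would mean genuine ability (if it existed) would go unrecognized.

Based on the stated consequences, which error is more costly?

The Type I consequence (a lucky guesser is credited with psychic ability) is more severe than the Type II consequence (genuine ability (if it existed) would go unrecognized).

Type I error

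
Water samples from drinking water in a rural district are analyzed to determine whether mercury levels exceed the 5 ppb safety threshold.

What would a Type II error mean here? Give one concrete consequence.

With the conventional null hypothesis that the mercury concentration is at or below 5 ppb (safe):
A Type II error is failing to reject H₀ when H₀ is false.
Here that means certifying the site as safe when actually the mercury concentration exceeds 5 ppb.

A Type II error would mean concluding that the mercury concentration is at or below 5 ppb (safe) (or at least failing to establish that the mercury concentration exceeds 5 ppb) when in fact the mercury concentration exceeds 5 ppb. Consequence: a site with unsafe mercury levels is certified clean, and people continue to be exposed.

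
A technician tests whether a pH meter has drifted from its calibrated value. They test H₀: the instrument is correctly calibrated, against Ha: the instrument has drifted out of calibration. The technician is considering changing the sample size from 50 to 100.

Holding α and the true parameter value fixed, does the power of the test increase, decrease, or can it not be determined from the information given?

It increases.

A larger sample reduces the standard error, pulling the sampling distribution under Ha further from the non-rejection region.
Since power = 1 − β and β decreases, power increases.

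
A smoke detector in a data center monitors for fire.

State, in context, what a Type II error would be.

With the conventional null hypothesis that there is no fire:
A Type II error is failing to reject H₀ when H₀ is false.
Here that means remaining silent when actually there is a fire.

A Type II error would mean concluding that there is no fire (or at least failing to establish that there is a fire) when in fact there is a fire.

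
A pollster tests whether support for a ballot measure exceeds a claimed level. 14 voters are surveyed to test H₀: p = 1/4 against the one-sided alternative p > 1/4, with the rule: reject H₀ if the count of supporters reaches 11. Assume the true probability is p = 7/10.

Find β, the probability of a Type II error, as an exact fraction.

β = P(fail to reject H₀ | Ha true) = P(S ≤ 10 | p = 7/10), S ~ Binomial(14, 7/10).
Equivalently, β = 1 − P(S ≥ 11) = 32241628521117/50000000000000.

32241628521117/50000000000000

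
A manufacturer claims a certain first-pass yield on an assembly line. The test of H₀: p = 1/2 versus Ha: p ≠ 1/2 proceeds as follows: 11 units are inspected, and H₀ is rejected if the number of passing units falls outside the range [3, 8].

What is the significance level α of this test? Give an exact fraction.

The significance level is the null-hypothesis probability of the rejection region {≤2} ∪ {≥9}.
The two tails are symmetric, so α = 2·(1 + 11 + 55)/2^11 = 134/2048 = 67/1024.

67/1024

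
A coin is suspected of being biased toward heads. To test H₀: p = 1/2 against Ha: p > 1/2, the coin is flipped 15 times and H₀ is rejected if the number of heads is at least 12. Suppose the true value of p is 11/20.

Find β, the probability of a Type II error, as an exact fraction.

A Type II error is failing to reject when Ha holds: with p = 11/20, β = P(X ≤ 11).
Equivalently, β = 1 − P(X ≥ 12) = 7844484964274060391/8192000000000000000.

7844484964274060391/8192000000000000000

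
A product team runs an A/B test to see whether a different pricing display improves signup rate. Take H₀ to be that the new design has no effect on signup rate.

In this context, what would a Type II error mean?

A Type II error would mean concluding that the new design has no effect on signup rate (or at least failing to establish that the new design increases signup rate) when in fact the new design increases signup rate.

A Type II error is failing to reject H₀ when H₀ is false.
Here that means keeping the current design when actually the new design increases signup rate.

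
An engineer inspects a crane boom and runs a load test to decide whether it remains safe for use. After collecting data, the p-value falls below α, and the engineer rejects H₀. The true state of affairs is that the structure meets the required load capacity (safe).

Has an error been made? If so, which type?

Type I error

The conventional null hypothesis here is that the structure meets the required load capacity (safe).
H₀ was rejected, but H₀ is actually true.
Rejecting a true null hypothesis is a Type I error (false positive).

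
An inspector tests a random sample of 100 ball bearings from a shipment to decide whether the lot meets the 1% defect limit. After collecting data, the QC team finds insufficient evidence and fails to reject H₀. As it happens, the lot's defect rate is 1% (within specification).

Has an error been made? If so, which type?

The conventional null hypothesis here is that the lot's defect rate is 1% (within specification).
The test retained a true H₀ — the decision matches the true state.

Neither — the decision is correct.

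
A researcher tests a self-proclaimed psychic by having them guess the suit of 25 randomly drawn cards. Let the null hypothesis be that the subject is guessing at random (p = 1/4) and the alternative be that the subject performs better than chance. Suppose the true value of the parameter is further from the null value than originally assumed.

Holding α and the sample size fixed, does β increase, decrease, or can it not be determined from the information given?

A bigger departure from H₀ is easier for the test to detect, so it fails to reject less often.

It decreases.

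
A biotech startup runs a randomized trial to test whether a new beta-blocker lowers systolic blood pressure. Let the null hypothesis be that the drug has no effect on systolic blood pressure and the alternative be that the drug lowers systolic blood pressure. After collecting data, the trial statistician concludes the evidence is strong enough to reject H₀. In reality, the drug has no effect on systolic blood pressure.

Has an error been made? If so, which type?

H₀ was rejected, but H₀ is actually true.
Rejecting a true null hypothesis is a Type I error (false positive).

Type I error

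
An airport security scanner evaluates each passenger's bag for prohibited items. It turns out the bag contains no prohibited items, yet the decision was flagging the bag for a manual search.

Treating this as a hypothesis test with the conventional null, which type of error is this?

Type I error

The null hypothesis here is that the bag contains no prohibited items.
'Flagging the bag for a manual search' corresponds to rejecting H₀.
H₀ was rejected but H₀ is true — a Type I error (false positive).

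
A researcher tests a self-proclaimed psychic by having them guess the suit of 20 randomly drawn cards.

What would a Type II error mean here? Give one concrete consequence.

With the conventional null hypothesis that the subject is guessing at random (p = 1/4):
A Type II error is failing to reject H₀ when H₀ is false.
Here that means concluding there is no evidence of ability when actually the subject performs better than chance.

A Type II error would mean concluding that the subject is guessing at random (p = 1/4) (or at least failing to establish that the subject performs better than chance) when in fact the subject performs better than chance. Consequence: genuine ability (if it existed) would go unrecognized.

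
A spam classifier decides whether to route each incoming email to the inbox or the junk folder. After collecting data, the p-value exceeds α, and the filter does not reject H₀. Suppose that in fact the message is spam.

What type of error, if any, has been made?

The conventional null hypothesis here is that the message is legitimate (not spam).
H₀ was not rejected, but H₀ is actually false.
Failing to reject a false null hypothesis is a Type II error (false negative).

Type II error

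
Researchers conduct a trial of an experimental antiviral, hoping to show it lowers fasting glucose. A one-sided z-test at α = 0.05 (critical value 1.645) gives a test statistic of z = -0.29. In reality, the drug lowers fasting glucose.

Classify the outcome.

The conventional null hypothesis is that the drug has no effect on fasting glucose.
Since z = -0.29 ≤ z* = 1.645, H₀ is not rejected.
H₀ is false (actually the drug lowers fasting glucose).
Failing to reject a false H₀ is a Type II error.

Type II error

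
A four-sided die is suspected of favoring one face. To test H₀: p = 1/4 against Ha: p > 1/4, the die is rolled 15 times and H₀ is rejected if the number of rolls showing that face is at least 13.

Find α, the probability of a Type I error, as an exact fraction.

α = P(reject H₀ | H₀ true) = P(S ≥ 13 | p = 1/4), with S ~ Binomial(15, 1/4).
P(S ≥ 13) = Σ_{j=13}^{15} C(15,j)·(1/4)^j·(3/4)^{15-j} = 991/1073741824.

991/1073741824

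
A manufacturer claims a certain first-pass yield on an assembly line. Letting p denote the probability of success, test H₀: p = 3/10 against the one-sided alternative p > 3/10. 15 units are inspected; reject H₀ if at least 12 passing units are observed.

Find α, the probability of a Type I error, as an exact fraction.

11457336519/125000000000000

α = P(reject H₀ | H₀ true) = P(K ≥ 12 | p = 3/10), with K ~ Binomial(15, 3/10).
Adding the binomial terms for j = 12 through 15 with p = 3/10 yields 11457336519/125000000000000.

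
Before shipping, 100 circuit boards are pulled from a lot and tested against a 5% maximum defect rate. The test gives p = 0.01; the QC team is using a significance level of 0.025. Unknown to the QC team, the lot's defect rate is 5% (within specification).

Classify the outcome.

The conventional null hypothesis is that the lot's defect rate is 5% (within specification).
Since p = 0.01 < α = 0.025, H₀ is rejected.
H₀ is true (actually the lot's defect rate is 5% (within specification)).
Rejecting a true H₀ is a Type I error.

Type I error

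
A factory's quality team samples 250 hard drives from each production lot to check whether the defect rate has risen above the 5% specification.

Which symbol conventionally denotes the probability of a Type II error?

P(Type II error) = P(fail to reject H₀ | H₀ false) = β.

β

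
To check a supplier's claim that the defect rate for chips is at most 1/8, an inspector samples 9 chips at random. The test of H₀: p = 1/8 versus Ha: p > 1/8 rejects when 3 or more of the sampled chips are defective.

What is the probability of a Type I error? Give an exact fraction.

Under H₀, X ~ Binomial(9, 1/8); the Type I error rate is P(X ≥ 3).
Via the complement, α = 1 − Σ_{j=0}^{2} C(9,j)(1/8)^j(7/8)^{9-j} = 3083341/33554432.

3083341/33554432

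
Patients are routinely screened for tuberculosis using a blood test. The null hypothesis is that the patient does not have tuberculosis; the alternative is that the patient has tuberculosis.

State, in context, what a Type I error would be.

A Type I error is rejecting H₀ when H₀ is true.
Here that means flagging the patient as positive and ordering follow-up testing when actually the patient does not have tuberculosis.

A Type I error would mean concluding that the patient has tuberculosis when in fact the patient does not have tuberculosis.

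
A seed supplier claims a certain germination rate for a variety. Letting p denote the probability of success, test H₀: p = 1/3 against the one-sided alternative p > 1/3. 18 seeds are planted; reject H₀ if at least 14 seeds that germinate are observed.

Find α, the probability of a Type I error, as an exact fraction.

56137/387420489

Under H₀, Y ~ Binomial(18, 1/3), and α = P(Y ≥ 14).
P(Y ≥ 14) = Σ_{j=14}^{18} C(18,j)·(1/3)^j·(2/3)^{18-j} = 56137/387420489.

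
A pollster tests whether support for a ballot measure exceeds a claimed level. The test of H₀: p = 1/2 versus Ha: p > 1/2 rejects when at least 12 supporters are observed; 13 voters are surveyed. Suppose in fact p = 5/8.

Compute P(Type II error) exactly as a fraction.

A Type II error is failing to reject when Ha holds: with p = 5/8, β = P(X ≤ 11).
Summing C(13,j)·(5/8)^j·(3/8)^{13-j} for j = 0..11 gives 134753406597/137438953472.

134753406597/137438953472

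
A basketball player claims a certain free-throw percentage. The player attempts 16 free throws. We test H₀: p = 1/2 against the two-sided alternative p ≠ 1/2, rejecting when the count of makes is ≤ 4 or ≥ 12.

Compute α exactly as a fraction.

2517/32768

α = P(Y ≤ 4 or Y ≥ 12 | p = 1/2), Y ~ Binomial(16, 1/2).
The two tails are symmetric, so α = 2·(1 + 16 + 120 + 560 + 1820)/2^16 = 5034/65536 = 2517/32768.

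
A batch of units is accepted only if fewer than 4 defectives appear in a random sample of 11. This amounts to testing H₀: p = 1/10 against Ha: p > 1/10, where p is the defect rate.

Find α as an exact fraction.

Under H₀, X ~ Binomial(11, 1/10); the Type I error rate is P(X ≥ 4).
α = 1 − P(X ≤ 3) = 1 − 2453663097/2500000000 = 46336903/2500000000.

46336903/2500000000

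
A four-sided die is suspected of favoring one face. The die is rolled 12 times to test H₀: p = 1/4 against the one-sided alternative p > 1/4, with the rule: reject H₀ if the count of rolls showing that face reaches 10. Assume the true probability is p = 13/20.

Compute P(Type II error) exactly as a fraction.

A Type II error is failing to reject when Ha holds: with p = 13/20, β = P(K ≤ 9).
Adding the binomial probabilities P(K=0)+…+P(K=9) at p = 13/20 gives 695265215827749/819200000000000.

695265215827749/819200000000000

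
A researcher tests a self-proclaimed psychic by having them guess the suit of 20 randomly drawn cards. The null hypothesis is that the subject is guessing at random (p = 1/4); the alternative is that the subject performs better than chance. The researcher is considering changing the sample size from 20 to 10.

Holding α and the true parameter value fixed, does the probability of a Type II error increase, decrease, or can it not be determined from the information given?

A smaller sample increases the standard error, so the sampling distributions under H₀ and Ha overlap more.

It increases.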